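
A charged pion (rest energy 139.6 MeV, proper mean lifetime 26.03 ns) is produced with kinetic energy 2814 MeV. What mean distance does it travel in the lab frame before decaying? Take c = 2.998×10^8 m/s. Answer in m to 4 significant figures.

d ≈ 164.9 m

γ = 1 + K/(m₀c²) = 1 + 2814/139.6 = 21.1576
β = √(1 − 1/γ²) = 0.998882
Dilated lifetime: γτ₀ = 21.1576 × 26.03 ns = 550.732 ns
d = βc·γτ₀ = 0.998882 × (2.998×10^8 m/s) × 5.50732×10^-7 s = 164.9 m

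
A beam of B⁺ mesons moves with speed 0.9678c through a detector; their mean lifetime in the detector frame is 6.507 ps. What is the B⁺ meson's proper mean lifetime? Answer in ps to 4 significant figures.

γ = 1/√(1 − 0.9678²) = 3.97266
Proper time: τ₀ = Δt/γ = 6.507/3.97266 = 1.638 ps

τ₀ ≈ 1.638 ps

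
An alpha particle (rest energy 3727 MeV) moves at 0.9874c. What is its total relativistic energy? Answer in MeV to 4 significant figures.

γ = 1/√(1 − 0.9874²) = 6.31935
E = γm₀c² = 6.31935 × 3727 MeV = 23550 MeV

E ≈ 23550 MeV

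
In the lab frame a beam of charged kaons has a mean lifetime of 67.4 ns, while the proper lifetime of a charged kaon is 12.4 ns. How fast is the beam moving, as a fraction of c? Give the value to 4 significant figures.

β ≈ 0.9829

γ = Δt/τ₀ = 67.4/12.4 = 5.43548
β = √(1 − 1/γ²) = √(1 − 1/5.43548²) = 0.9829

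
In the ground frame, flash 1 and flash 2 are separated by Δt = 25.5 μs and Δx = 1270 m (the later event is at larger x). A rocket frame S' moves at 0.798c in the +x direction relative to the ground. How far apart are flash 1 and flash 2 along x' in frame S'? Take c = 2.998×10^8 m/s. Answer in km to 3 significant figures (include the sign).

γ = 1/√(1 − 0.798²) = 1.6593
Δx' = γ(Δx − vΔt) = 1.6593 × (1270 m − 0.798×(2.998×10^8 m/s)×25.5×10^-6 s)
= 1.6593 × (-4830.6 m) = -8.02 km

Δx' ≈ -8.02 km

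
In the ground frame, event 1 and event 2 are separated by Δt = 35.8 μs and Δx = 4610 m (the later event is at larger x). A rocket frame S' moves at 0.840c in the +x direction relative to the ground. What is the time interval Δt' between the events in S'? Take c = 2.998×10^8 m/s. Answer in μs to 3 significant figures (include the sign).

Δt' ≈ 42.2 μs

γ = 1/√(1 − 0.840²) = 1.8430
Δt' = γ(Δt − vΔx/c²) = 1.8430 × (35.8 μs − 0.840×4610 m / (2.998×10^8 m/s))
= 1.8430 × (22.883 μs) = 42.2 μs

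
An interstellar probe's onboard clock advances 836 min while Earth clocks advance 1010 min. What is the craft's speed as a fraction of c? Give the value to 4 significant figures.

γ = Δt/τ₀ = 1010/836 = 1.20813
β = √(1 − 1/γ²) = √(1 − 1/1.20813²) = 0.5611

β ≈ 0.5611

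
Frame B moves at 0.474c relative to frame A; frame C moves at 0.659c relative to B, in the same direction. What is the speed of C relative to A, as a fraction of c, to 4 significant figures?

u ≈ 0.8633c

Compose boost 2: (0.659 + 0.474)/(1 + 0.659×0.474) = 1.133/1.31237 = 0.8633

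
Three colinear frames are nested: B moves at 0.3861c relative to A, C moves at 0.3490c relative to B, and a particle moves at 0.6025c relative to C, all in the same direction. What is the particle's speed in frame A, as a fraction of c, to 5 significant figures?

Compose boost 2: (0.3490 + 0.3861)/(1 + 0.3490×0.3861) = 0.73510/1.134749 = 0.6478085
Compose boost 3: (0.6025 + 0.6478085)/(1 + 0.6025×0.6478085) = 1.250309/1.390305 = 0.89931

u ≈ 0.89931c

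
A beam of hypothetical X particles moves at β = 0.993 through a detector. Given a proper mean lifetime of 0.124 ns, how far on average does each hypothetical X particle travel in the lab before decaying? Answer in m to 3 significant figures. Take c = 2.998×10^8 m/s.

γ = 1/√(1 − 0.993²) = 8.4664
Dilated lifetime: Δt = γτ₀ = 8.4664 × 0.124 ns = 1.0498 ns
d = vΔt = 0.993c × 1.0498 ns = 2.9770×10^8 m/s × 1.0498×10^-9 s = 0.313 m

d ≈ 0.313 m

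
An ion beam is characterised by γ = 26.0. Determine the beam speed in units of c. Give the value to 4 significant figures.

β = √(1 − 1/γ²) = √(1 − 1/26.0²) = √(0.998521) = 0.9993

β ≈ 0.9993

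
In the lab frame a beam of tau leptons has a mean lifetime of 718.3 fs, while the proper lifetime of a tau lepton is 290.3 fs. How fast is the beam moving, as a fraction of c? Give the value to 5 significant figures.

γ = Δt/τ₀ = 718.3/290.3 = 2.474337
β = √(1 − 1/γ²) = √(1 − 1/2.474337²) = 0.91469

β ≈ 0.91469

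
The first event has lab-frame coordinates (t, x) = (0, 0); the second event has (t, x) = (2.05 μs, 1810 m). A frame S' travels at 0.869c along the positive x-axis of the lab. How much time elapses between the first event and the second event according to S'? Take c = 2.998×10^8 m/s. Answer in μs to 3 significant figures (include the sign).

γ = 1/√(1 − 0.869²) = 2.0210
Δt' = γ(Δt − vΔx/c²) = 2.0210 × (2.05 μs − 0.869×1810 m / (2.998×10^8 m/s))
= 2.0210 × (-3.1965 μs) = -6.46 μs

Δt' ≈ -6.46 μs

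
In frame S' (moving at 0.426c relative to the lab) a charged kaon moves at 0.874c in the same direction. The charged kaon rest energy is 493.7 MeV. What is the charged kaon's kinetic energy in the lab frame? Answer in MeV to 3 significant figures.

u_lab = (0.874 + 0.426)/(1 + 0.874×0.426) = 0.947298
γ = 1/√(1 − 0.947298²) = 3.1216
K = (γ − 1)m₀c² = (3.1216 − 1) × 493.7 = 2.1216 × 493.7 = 1050 MeV

K ≈ 1050 MeV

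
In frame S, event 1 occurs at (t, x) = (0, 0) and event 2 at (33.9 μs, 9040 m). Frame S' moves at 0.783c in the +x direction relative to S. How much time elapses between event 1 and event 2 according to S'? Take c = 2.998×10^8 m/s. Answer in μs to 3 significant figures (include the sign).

Δt' ≈ 16.5 μs

γ = 1/√(1 − 0.783²) = 1.6077
Δt' = γ(Δt − vΔx/c²) = 1.6077 × (33.9 μs − 0.783×9040 m / (2.998×10^8 m/s))
= 1.6077 × (10.290 μs) = 16.5 μs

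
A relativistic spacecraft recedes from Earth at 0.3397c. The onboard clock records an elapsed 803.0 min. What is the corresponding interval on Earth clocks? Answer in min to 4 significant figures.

γ = 1/√(1 − 0.3397²) = 1.06323
Time dilation: Δt = γτ₀ = 1.06323 × 803.0 min = 853.8 min

Δt ≈ 853.8 min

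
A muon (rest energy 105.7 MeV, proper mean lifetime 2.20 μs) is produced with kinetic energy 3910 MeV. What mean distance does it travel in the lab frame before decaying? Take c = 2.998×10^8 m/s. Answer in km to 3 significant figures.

d ≈ 25.0 km

γ = 1 + K/(m₀c²) = 1 + 3910/105.7 = 37.991
β = √(1 − 1/γ²) = 0.99965
Dilated lifetime: γτ₀ = 37.991 × 2.20 μs = 83.581 μs
d = βc·γτ₀ = 0.99965 × (2.998×10^8 m/s) × 8.3581×10^-5 s = 25.0 km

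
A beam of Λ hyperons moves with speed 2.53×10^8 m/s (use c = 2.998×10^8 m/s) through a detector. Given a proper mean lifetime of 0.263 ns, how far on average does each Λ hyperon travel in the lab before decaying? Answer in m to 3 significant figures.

β = v/c = 2.53×10^8 / 2.998×10^8 = 0.84390
γ = 1/√(1 − 0.84390²) = 1.8639
Dilated lifetime: Δt = γτ₀ = 1.8639 × 0.263 ns = 0.49021 ns
d = vΔt = 0.84390c × 0.49021 ns = 2.5300×10^8 m/s × 4.9021×10^-10 s = 0.124 m

d ≈ 0.124 m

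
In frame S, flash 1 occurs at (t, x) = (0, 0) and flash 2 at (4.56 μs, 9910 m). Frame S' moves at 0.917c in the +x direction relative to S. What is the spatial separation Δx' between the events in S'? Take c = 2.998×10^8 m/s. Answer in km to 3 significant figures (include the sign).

Δx' ≈ 21.7 km

γ = 1/√(1 − 0.917²) = 2.5070
Δx' = γ(Δx − vΔt) = 2.5070 × (9910 m − 0.917×(2.998×10^8 m/s)×4.56×10^-6 s)
= 2.5070 × (8656.4 m) = 21.7 km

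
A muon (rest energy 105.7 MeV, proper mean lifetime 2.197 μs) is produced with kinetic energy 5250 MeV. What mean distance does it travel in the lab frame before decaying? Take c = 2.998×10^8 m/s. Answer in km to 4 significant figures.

d ≈ 33.37 km

γ = 1 + K/(m₀c²) = 1 + 5250/105.7 = 50.6689
β = √(1 − 1/γ²) = 0.999805
Dilated lifetime: γτ₀ = 50.6689 × 2.197 μs = 111.320 μs
d = βc·γτ₀ = 0.999805 × (2.998×10^8 m/s) × 0.000111320 s = 33.37 km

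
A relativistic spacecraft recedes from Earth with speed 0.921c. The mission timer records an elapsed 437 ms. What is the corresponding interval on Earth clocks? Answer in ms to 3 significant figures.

γ = 1/√(1 − 0.921²) = 2.5670
Time dilation: Δt = γτ₀ = 2.5670 × 437 ms = 1120 ms

Δt ≈ 1120 ms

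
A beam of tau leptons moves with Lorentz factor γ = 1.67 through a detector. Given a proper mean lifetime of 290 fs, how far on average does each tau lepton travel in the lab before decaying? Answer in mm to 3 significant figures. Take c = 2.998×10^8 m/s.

d ≈ 0.116 mm

β = √(1 − 1/γ²) = √(1 − 1/1.67²) = 0.80090
Dilated lifetime: Δt = γτ₀ = 1.67 × 290 fs = 484.30 fs
d = vΔt = 0.80090c × 484.30 fs = 2.4011×10^8 m/s × 4.8430×10^-13 s = 0.116 mm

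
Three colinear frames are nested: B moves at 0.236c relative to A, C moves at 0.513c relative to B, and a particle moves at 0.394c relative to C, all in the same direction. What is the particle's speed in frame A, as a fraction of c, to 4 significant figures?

Compose boost 2: (0.513 + 0.236)/(1 + 0.513×0.236) = 0.7490/1.12107 = 0.668113
Compose boost 3: (0.394 + 0.668113)/(1 + 0.394×0.668113) = 1.06211/1.26324 = 0.8408

u ≈ 0.8408c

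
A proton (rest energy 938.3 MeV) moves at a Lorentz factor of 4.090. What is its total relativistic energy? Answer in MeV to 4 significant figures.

E ≈ 3838 MeV

γ = 4.090 (given)
E = γm₀c² = 4.090 × 938.3 MeV = 3838 MeV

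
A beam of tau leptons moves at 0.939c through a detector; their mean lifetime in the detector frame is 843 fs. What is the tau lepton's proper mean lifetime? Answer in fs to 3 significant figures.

γ = 1/√(1 − 0.939²) = 2.9077
Proper time: τ₀ = Δt/γ = 843/2.9077 = 290 fs

τ₀ ≈ 290 fs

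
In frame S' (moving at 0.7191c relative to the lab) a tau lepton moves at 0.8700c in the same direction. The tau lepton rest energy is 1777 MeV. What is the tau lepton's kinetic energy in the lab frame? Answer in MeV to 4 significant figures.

K ≈ 6654 MeV

u_lab = (0.8700 + 0.7191)/(1 + 0.8700×0.7191) = 0.9775365
γ = 1/√(1 − 0.9775365²) = 4.74460
K = (γ − 1)m₀c² = (4.74460 − 1) × 1777 = 3.74460 × 1777 = 6654 MeV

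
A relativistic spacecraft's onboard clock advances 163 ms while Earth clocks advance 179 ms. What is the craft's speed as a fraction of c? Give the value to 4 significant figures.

β ≈ 0.4133

γ = Δt/τ₀ = 179/163 = 1.09816
β = √(1 − 1/γ²) = √(1 − 1/1.09816²) = 0.4133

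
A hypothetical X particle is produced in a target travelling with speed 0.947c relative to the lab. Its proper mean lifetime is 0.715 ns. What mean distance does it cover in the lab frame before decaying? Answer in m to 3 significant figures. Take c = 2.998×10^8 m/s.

d ≈ 0.632 m

γ = 1/√(1 − 0.947²) = 3.1130
Dilated lifetime: Δt = γτ₀ = 3.1130 × 0.715 ns = 2.2258 ns
d = vΔt = 0.947c × 2.2258 ns = 2.8391×10^8 m/s × 2.2258×10^-9 s = 0.632 m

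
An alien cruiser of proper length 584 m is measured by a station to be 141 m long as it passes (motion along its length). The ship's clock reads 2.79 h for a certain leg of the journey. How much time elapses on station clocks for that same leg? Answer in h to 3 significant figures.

Length contraction ⇒ γ = L₀/L = 584/141 = 4.1418
Time dilation: Δt = γτ₀ = 4.1418 × 2.79 h = 11.6 h

Δt ≈ 11.6 h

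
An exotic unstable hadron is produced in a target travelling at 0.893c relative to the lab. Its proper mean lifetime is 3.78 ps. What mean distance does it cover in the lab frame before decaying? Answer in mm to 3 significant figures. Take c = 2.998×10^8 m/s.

d ≈ 2.25 mm

γ = 1/√(1 − 0.893²) = 2.2219
Dilated lifetime: Δt = γτ₀ = 2.2219 × 3.78 ps = 8.3989 ps
d = vΔt = 0.893c × 8.3989 ps = 2.6772×10^8 m/s × 8.3989×10^-12 s = 2.25 mm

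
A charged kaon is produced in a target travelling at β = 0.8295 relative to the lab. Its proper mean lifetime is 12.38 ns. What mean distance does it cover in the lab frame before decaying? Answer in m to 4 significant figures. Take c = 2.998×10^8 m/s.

γ = 1/√(1 − 0.8295²) = 1.79049
Dilated lifetime: Δt = γτ₀ = 1.79049 × 12.38 ns = 22.1663 ns
d = vΔt = 0.8295c × 22.1663 ns = 2.48684×10^8 m/s × 2.21663×10^-8 s = 5.512 m

d ≈ 5.512 m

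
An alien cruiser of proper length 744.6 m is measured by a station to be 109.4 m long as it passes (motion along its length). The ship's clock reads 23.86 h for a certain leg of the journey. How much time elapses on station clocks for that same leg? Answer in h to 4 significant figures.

Length contraction ⇒ γ = L₀/L = 744.6/109.4 = 6.80622
Time dilation: Δt = γτ₀ = 6.80622 × 23.86 h = 162.4 h

Δt ≈ 162.4 h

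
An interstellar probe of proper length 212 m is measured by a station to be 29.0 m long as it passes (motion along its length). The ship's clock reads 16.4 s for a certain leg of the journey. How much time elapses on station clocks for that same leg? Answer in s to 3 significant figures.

Δt ≈ 120 s

Length contraction ⇒ γ = L₀/L = 212/29.0 = 7.3103
Time dilation: Δt = γτ₀ = 7.3103 × 16.4 s = 120 s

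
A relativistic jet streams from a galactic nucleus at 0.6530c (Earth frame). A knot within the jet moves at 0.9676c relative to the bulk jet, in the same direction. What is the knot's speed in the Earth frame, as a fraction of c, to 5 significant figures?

u ≈ 0.99311c

Relativistic velocity addition: u = (u' + v)/(1 + u'v/c²)
= (0.9676 + 0.6530)/(1 + 0.9676×0.6530) = 1.6206/1.631843 = 0.99311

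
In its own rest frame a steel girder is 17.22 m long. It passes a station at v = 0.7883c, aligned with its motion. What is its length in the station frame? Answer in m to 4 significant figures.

γ = 1/√(1 − 0.7883²) = 1.62525
Length contraction: L = L₀/γ = 17.22/1.62525 = 10.60 m

L ≈ 10.60 m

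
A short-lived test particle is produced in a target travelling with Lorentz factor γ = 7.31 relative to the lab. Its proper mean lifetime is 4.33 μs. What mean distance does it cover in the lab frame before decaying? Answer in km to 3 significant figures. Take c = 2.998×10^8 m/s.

d ≈ 9.40 km

β = √(1 − 1/γ²) = √(1 − 1/7.31²) = 0.99060
Dilated lifetime: Δt = γτ₀ = 7.31 × 4.33 μs = 31.652 μs
d = vΔt = 0.99060c × 31.652 μs = 2.9698×10^8 m/s × 3.1652×10^-5 s = 9.40 km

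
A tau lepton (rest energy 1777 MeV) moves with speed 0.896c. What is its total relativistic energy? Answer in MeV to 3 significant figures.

E ≈ 4000 MeV

γ = 1/√(1 − 0.896²) = 2.2520
E = γm₀c² = 2.2520 × 1777 MeV = 4000 MeV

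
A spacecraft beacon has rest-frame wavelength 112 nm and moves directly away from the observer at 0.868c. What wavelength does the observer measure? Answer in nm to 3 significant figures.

λ_obs ≈ 421 nm

Relativistic Doppler: λ_obs = λ_src √((1+β)/(1−β))
= 112 × √(1.8680/0.13200) = 112 × 3.7618 = 421 nm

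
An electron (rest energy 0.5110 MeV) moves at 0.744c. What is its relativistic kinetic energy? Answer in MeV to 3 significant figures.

γ = 1/√(1 − 0.744²) = 1.4966
K = (γ − 1)m₀c² = (1.4966 − 1) × 0.5110 MeV = 0.49660 × 0.5110 MeV = 0.254 MeV

K ≈ 0.254 MeV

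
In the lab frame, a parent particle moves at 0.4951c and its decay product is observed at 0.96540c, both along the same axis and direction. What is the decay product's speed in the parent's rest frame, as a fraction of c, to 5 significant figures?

u' ≈ 0.90091c

Inverse velocity addition: u' = (u − v)/(1 − uv/c²)
= (0.96540 − 0.4951)/(1 − 0.96540×0.4951) = 0.47030/0.5220305 = 0.90091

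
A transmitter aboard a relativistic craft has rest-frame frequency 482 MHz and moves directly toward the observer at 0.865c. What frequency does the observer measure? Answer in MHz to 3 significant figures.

Relativistic Doppler: f_obs = f_src √((1+β)/(1−β))
= 482 × √(1.8650/0.13500) = 482 × 3.7168 = 1790 MHz

f_obs ≈ 1790 MHz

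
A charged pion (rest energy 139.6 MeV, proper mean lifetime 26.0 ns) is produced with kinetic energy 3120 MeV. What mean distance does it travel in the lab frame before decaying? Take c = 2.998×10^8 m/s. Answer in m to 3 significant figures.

d ≈ 182 m

γ = 1 + K/(m₀c²) = 1 + 3120/139.6 = 23.350
β = √(1 − 1/γ²) = 0.99908
Dilated lifetime: γτ₀ = 23.350 × 26.0 ns = 607.09 ns
d = βc·γτ₀ = 0.99908 × (2.998×10^8 m/s) × 6.0709×10^-7 s = 182 m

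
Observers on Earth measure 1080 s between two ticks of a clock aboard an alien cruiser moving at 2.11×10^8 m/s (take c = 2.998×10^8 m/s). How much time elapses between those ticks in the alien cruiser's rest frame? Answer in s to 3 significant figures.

τ₀ ≈ 767 s

β = v/c = 2.11×10^8 / 2.998×10^8 = 0.70380
γ = 1/√(1 − 0.70380²) = 1.4077
Proper time: τ₀ = Δt/γ = 1080/1.4077 = 767 s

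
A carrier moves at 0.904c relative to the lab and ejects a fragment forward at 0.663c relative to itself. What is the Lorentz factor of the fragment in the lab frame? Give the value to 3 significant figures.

u_lab = (0.663 + 0.904)/(1 + 0.663×0.904) = 1.567/1.59935 = 0.979772
γ = 1/√(1 − 0.979772²) = 5.00

γ ≈ 5.00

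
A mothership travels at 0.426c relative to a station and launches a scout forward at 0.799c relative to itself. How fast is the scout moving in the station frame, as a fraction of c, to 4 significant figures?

Compose boost 2: (0.799 + 0.426)/(1 + 0.799×0.426) = 1.225/1.34037 = 0.9139

u ≈ 0.9139c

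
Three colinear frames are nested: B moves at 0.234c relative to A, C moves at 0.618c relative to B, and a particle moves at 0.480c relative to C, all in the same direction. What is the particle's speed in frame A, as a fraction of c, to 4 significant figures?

u ≈ 0.9021c

Compose boost 2: (0.618 + 0.234)/(1 + 0.618×0.234) = 0.8520/1.14461 = 0.744357
Compose boost 3: (0.480 + 0.744357)/(1 + 0.480×0.744357) = 1.22436/1.35729 = 0.9021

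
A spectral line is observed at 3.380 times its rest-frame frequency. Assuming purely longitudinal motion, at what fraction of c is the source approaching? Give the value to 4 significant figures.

f_obs/f_src = √((1+β)/(1−β)) = 3.380  ⇒  (1+β)/(1−β) = 11.4244
β = |1 − D²|/(1 + D²) = |1 − 11.4244|/(1 + 11.4244) = 0.8390

β ≈ 0.8390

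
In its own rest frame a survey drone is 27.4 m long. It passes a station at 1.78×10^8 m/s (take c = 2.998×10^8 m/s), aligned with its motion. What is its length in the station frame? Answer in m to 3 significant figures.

L ≈ 22.0 m

β = v/c = 1.78×10^8 / 2.998×10^8 = 0.59373
γ = 1/√(1 − 0.59373²) = 1.2428
Length contraction: L = L₀/γ = 27.4/1.2428 = 22.0 m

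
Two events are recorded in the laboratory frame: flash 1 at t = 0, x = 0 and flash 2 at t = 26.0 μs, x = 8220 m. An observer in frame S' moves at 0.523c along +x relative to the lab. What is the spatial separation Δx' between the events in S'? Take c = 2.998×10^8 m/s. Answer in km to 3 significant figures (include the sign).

γ = 1/√(1 − 0.523²) = 1.1733
Δx' = γ(Δx − vΔt) = 1.1733 × (8220 m − 0.523×(2.998×10^8 m/s)×26.0×10^-6 s)
= 1.1733 × (4143.3 m) = 4.86 km

Δx' ≈ 4.86 km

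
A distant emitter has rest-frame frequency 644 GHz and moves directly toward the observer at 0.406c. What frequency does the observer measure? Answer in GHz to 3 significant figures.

Relativistic Doppler: f_obs = f_src √((1+β)/(1−β))
= 644 × √(1.4060/0.59400) = 644 × 1.5385 = 991 GHz

f_obs ≈ 991 GHz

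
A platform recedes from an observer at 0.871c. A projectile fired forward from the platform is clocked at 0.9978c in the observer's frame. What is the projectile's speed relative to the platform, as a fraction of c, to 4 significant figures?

u' ≈ 0.9686c

Inverse velocity addition: u' = (u − v)/(1 − uv/c²)
= (0.9978 − 0.871)/(1 − 0.9978×0.871) = 0.1268/0.130916 = 0.9686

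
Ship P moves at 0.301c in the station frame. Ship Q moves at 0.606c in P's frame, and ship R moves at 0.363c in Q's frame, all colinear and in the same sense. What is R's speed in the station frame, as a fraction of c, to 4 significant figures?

Compose boost 2: (0.606 + 0.301)/(1 + 0.606×0.301) = 0.9070/1.18241 = 0.767080
Compose boost 3: (0.363 + 0.767080)/(1 + 0.363×0.767080) = 1.13008/1.27845 = 0.8839

u ≈ 0.8839c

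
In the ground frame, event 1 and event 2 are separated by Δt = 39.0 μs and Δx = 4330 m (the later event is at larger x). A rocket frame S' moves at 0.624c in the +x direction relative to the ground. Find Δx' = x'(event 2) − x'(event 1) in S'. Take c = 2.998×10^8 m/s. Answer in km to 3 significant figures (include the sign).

γ = 1/√(1 − 0.624²) = 1.2797
Δx' = γ(Δx − vΔt) = 1.2797 × (4330 m − 0.624×(2.998×10^8 m/s)×39.0×10^-6 s)
= 1.2797 × (-2965.9 m) = -3.80 km

Δx' ≈ -3.80 km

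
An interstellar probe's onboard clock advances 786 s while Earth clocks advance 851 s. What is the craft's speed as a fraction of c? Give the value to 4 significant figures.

β ≈ 0.3833

γ = Δt/τ₀ = 851/786 = 1.08270
β = √(1 − 1/γ²) = √(1 − 1/1.08270²) = 0.3833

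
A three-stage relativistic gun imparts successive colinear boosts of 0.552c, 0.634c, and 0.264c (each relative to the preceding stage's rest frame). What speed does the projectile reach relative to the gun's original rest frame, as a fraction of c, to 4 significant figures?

u ≈ 0.9274c

Compose boost 2: (0.634 + 0.552)/(1 + 0.634×0.552) = 1.186/1.34997 = 0.878539
Compose boost 3: (0.264 + 0.878539)/(1 + 0.264×0.878539) = 1.14254/1.23193 = 0.9274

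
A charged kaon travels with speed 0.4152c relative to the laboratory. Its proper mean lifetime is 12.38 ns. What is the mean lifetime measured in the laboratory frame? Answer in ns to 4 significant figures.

γ = 1/√(1 − 0.4152²) = 1.09923
Time dilation: Δt = γτ₀ = 1.09923 × 12.38 ns = 13.61 ns

Δt ≈ 13.61 ns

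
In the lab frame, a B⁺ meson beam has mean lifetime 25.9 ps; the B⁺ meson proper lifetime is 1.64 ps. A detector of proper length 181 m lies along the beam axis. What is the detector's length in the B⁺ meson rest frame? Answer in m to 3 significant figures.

L ≈ 11.5 m

Time dilation ⇒ γ = Δt/τ₀ = 25.9/1.64 = 15.793
Length contraction: L = L₀/γ = 181/15.793 = 11.5 m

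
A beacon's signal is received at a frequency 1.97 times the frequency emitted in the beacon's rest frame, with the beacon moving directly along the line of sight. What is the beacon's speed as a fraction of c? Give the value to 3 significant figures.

f_obs/f_src = √((1+β)/(1−β)) = 1.97  ⇒  (1+β)/(1−β) = 3.8809
β = |1 − D²|/(1 + D²) = |1 − 3.8809|/(1 + 3.8809) = 0.590

β ≈ 0.590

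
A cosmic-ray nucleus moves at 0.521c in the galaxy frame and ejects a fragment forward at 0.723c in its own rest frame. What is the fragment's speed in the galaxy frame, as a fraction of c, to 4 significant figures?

Compose boost 2: (0.723 + 0.521)/(1 + 0.723×0.521) = 1.244/1.37668 = 0.9036

u ≈ 0.9036c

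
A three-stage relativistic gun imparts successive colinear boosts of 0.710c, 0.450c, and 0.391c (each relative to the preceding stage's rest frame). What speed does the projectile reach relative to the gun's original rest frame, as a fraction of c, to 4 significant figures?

u ≈ 0.9452c

Compose boost 2: (0.450 + 0.710)/(1 + 0.450×0.710) = 1.160/1.31950 = 0.879121
Compose boost 3: (0.391 + 0.879121)/(1 + 0.391×0.879121) = 1.27012/1.34374 = 0.9452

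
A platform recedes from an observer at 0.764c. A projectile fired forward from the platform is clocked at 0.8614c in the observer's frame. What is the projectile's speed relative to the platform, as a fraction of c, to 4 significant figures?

Inverse velocity addition: u' = (u − v)/(1 − uv/c²)
= (0.8614 − 0.764)/(1 − 0.8614×0.764) = 0.09740/0.341890 = 0.2849

u' ≈ 0.2849c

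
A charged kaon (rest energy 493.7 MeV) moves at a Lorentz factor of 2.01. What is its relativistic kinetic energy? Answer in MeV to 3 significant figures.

γ = 2.01 (given)
K = (γ − 1)m₀c² = (2.01 − 1) × 493.7 MeV = 1.0100 × 493.7 MeV = 499 MeV

K ≈ 499 MeV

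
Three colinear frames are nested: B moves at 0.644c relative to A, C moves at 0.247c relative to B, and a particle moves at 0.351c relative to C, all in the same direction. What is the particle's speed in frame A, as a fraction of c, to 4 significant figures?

Compose boost 2: (0.247 + 0.644)/(1 + 0.247×0.644) = 0.8910/1.15907 = 0.768721
Compose boost 3: (0.351 + 0.768721)/(1 + 0.351×0.768721) = 1.11972/1.26982 = 0.8818

u ≈ 0.8818c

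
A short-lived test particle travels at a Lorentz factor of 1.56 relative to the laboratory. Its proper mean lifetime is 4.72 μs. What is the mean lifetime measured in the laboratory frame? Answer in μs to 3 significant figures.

γ = 1.56 (given)
Time dilation: Δt = γτ₀ = 1.56 × 4.72 μs = 7.36 μs

Δt ≈ 7.36 μs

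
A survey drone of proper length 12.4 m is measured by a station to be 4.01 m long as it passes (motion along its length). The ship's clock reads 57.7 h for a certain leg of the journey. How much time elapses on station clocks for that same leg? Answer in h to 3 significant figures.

Length contraction ⇒ γ = L₀/L = 12.4/4.01 = 3.0923
Time dilation: Δt = γτ₀ = 3.0923 × 57.7 h = 178 h

Δt ≈ 178 h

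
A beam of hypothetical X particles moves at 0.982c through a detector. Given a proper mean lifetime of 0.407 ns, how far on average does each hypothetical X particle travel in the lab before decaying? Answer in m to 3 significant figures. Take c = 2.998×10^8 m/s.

d ≈ 0.634 m

γ = 1/√(1 − 0.982²) = 5.2943
Dilated lifetime: Δt = γτ₀ = 5.2943 × 0.407 ns = 2.1548 ns
d = vΔt = 0.982c × 2.1548 ns = 2.9440×10^8 m/s × 2.1548×10^-9 s = 0.634 m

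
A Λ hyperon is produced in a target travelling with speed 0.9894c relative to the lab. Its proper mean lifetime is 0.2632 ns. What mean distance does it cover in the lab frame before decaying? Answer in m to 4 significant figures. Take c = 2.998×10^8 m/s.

d ≈ 0.5376 m

γ = 1/√(1 − 0.9894²) = 6.88630
Dilated lifetime: Δt = γτ₀ = 6.88630 × 0.2632 ns = 1.81247 ns
d = vΔt = 0.9894c × 1.81247 ns = 2.96622×10^8 m/s × 1.81247×10^-9 s = 0.5376 m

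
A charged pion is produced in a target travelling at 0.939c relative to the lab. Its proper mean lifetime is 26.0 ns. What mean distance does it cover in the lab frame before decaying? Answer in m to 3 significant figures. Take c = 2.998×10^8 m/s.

d ≈ 21.3 m

γ = 1/√(1 − 0.939²) = 2.9077
Dilated lifetime: Δt = γτ₀ = 2.9077 × 26.0 ns = 75.600 ns
d = vΔt = 0.939c × 75.600 ns = 2.8151×10^8 m/s × 7.5600×10^-8 s = 21.3 m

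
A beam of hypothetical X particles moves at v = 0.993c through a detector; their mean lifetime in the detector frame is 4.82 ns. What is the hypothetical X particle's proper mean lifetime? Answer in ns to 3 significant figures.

τ₀ ≈ 0.569 ns

γ = 1/√(1 − 0.993²) = 8.4664
Proper time: τ₀ = Δt/γ = 4.82/8.4664 = 0.569 ns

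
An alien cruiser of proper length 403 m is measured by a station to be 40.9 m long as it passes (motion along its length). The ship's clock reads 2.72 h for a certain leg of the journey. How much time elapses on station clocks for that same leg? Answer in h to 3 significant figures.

Δt ≈ 26.8 h

Length contraction ⇒ γ = L₀/L = 403/40.9 = 9.8533
Time dilation: Δt = γτ₀ = 9.8533 × 2.72 h = 26.8 h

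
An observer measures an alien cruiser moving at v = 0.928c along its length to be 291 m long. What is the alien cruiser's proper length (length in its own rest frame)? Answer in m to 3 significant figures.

L₀ ≈ 781 m

γ = 1/√(1 − 0.928²) = 2.6840
L₀ = γL = 2.6840 × 291 = 781 m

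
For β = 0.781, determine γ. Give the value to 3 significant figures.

γ = 1/√(1 − β²) = 1/√(1 − 0.781²) = 1/√(0.39004) = 1.60

γ ≈ 1.60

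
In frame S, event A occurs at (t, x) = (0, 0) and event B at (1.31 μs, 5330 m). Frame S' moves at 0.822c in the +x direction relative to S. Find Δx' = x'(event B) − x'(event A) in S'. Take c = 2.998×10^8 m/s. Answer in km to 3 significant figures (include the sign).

Δx' ≈ 8.79 km

γ = 1/√(1 − 0.822²) = 1.7560
Δx' = γ(Δx − vΔt) = 1.7560 × (5330 m − 0.822×(2.998×10^8 m/s)×1.31×10^-6 s)
= 1.7560 × (5007.2 m) = 8.79 km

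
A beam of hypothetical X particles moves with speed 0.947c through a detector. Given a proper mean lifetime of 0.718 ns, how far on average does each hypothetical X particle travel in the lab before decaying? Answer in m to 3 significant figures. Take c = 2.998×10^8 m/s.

d ≈ 0.635 m

γ = 1/√(1 − 0.947²) = 3.1130
Dilated lifetime: Δt = γτ₀ = 3.1130 × 0.718 ns = 2.2351 ns
d = vΔt = 0.947c × 2.2351 ns = 2.8391×10^8 m/s × 2.2351×10^-9 s = 0.635 m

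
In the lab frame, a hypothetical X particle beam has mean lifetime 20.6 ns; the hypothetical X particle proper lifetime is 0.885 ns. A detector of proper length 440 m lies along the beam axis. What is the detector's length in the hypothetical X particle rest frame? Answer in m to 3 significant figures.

L ≈ 18.9 m

Time dilation ⇒ γ = Δt/τ₀ = 20.6/0.885 = 23.277
Length contraction: L = L₀/γ = 440/23.277 = 18.9 m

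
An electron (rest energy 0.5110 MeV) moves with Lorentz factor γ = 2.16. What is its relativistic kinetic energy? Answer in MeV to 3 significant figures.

K ≈ 0.593 MeV

γ = 2.16 (given)
K = (γ − 1)m₀c² = (2.16 − 1) × 0.5110 MeV = 1.1600 × 0.5110 MeV = 0.593 MeV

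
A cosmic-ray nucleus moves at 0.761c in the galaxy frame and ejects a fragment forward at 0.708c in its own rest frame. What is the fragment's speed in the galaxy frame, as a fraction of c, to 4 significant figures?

Compose boost 2: (0.708 + 0.761)/(1 + 0.708×0.761) = 1.469/1.53879 = 0.9546

u ≈ 0.9546c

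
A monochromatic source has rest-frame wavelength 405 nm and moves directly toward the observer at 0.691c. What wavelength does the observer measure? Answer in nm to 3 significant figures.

λ_obs ≈ 173 nm

Relativistic Doppler: λ_obs = λ_src √((1−β)/(1+β))
= 405 × √(0.30900/1.6910) = 405 × 0.42747 = 173 nm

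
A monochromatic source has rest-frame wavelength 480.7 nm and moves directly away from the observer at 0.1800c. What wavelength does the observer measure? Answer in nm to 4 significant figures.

Relativistic Doppler: λ_obs = λ_src √((1+β)/(1−β))
= 480.7 × √(1.18000/0.820000) = 480.7 × 1.19959 = 576.6 nm

λ_obs ≈ 576.6 nm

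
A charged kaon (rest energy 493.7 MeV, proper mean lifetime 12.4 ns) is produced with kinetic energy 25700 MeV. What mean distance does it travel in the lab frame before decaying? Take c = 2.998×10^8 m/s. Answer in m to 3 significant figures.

γ = 1 + K/(m₀c²) = 1 + 25700/493.7 = 53.056
β = √(1 − 1/γ²) = 0.99982
Dilated lifetime: γτ₀ = 53.056 × 12.4 ns = 657.89 ns
d = βc·γτ₀ = 0.99982 × (2.998×10^8 m/s) × 6.5789×10^-7 s = 197 m

d ≈ 197 m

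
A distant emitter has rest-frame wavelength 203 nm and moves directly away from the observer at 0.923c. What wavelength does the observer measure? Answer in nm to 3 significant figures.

λ_obs ≈ 1010 nm

Relativistic Doppler: λ_obs = λ_src √((1+β)/(1−β))
= 203 × √(1.9230/0.077000) = 203 × 4.9974 = 1010 nm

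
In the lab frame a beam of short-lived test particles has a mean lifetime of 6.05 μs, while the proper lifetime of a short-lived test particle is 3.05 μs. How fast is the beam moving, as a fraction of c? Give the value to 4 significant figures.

β ≈ 0.8636

γ = Δt/τ₀ = 6.05/3.05 = 1.98361
β = √(1 − 1/γ²) = √(1 − 1/1.98361²) = 0.8636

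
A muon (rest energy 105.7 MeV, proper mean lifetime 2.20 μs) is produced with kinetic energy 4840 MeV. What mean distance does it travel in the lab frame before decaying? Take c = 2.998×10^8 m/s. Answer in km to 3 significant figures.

d ≈ 30.9 km

γ = 1 + K/(m₀c²) = 1 + 4840/105.7 = 46.790
β = √(1 − 1/γ²) = 0.99977
Dilated lifetime: γτ₀ = 46.790 × 2.20 μs = 102.94 μs
d = βc·γτ₀ = 0.99977 × (2.998×10^8 m/s) × 0.00010294 s = 30.9 km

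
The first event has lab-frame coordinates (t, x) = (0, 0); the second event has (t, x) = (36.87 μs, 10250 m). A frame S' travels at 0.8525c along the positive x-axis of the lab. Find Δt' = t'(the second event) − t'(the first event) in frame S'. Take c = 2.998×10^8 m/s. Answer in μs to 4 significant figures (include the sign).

Δt' ≈ 14.78 μs

γ = 1/√(1 − 0.8525²) = 1.91304
Δt' = γ(Δt − vΔx/c²) = 1.91304 × (36.87 μs − 0.8525×10250 m / (2.998×10^8 m/s))
= 1.91304 × (7.72349 μs) = 14.78 μs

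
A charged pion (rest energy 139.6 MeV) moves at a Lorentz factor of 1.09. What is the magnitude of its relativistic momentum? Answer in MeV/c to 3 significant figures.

β = √(1 − 1/γ²) = √(1 − 1/1.09²) = 0.39789
p = γβm₀c = 1.09 × 0.39789 × 139.6 MeV/c = 60.5 MeV/c

p ≈ 60.5 MeV/c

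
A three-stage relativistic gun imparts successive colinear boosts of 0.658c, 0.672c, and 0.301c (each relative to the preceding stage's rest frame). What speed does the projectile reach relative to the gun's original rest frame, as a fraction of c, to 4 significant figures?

Compose boost 2: (0.672 + 0.658)/(1 + 0.672×0.658) = 1.330/1.44218 = 0.922218
Compose boost 3: (0.301 + 0.922218)/(1 + 0.301×0.922218) = 1.22322/1.27759 = 0.9574

u ≈ 0.9574c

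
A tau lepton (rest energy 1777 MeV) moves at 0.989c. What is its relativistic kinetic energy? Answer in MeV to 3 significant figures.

γ = 1/√(1 − 0.989²) = 6.7606
K = (γ − 1)m₀c² = (6.7606 − 1) × 1777 MeV = 5.7606 × 1777 MeV = 10200 MeV

K ≈ 10200 MeV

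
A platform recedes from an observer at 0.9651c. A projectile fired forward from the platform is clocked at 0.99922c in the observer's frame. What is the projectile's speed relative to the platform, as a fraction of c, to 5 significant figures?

Inverse velocity addition: u' = (u − v)/(1 − uv/c²)
= (0.99922 − 0.9651)/(1 − 0.99922×0.9651) = 0.034120/0.03565278 = 0.95701

u' ≈ 0.95701c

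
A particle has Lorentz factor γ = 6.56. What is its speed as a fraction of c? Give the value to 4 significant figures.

β ≈ 0.9883

β = √(1 − 1/γ²) = √(1 − 1/6.56²) = √(0.976762) = 0.9883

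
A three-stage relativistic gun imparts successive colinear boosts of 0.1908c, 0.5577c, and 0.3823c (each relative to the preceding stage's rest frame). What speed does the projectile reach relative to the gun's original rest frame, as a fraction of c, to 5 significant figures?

Compose boost 2: (0.5577 + 0.1908)/(1 + 0.5577×0.1908) = 0.74850/1.106409 = 0.6765128
Compose boost 3: (0.3823 + 0.6765128)/(1 + 0.3823×0.6765128) = 1.058813/1.258631 = 0.84124

u ≈ 0.84124c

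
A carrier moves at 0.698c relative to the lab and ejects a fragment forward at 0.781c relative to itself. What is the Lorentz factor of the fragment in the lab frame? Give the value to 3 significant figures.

u_lab = (0.781 + 0.698)/(1 + 0.781×0.698) = 1.479/1.54514 = 0.957196
γ = 1/√(1 − 0.957196²) = 3.45

γ ≈ 3.45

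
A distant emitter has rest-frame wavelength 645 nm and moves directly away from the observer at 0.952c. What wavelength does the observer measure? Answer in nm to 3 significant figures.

Relativistic Doppler: λ_obs = λ_src √((1+β)/(1−β))
= 645 × √(1.9520/0.048000) = 645 × 6.3770 = 4110 nm

λ_obs ≈ 4110 nm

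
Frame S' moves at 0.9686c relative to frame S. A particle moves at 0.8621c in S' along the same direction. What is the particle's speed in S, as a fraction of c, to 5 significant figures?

u ≈ 0.99764c

Relativistic velocity addition: u = (u' + v)/(1 + u'v/c²)
= (0.8621 + 0.9686)/(1 + 0.8621×0.9686) = 1.8307/1.835030 = 0.99764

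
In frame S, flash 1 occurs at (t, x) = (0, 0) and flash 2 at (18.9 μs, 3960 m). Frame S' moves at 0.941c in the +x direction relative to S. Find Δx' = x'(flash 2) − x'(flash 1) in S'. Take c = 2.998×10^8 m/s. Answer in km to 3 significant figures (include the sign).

γ = 1/√(1 − 0.941²) = 2.9550
Δx' = γ(Δx − vΔt) = 2.9550 × (3960 m − 0.941×(2.998×10^8 m/s)×18.9×10^-6 s)
= 2.9550 × (-1371.9 m) = -4.05 km

Δx' ≈ -4.05 km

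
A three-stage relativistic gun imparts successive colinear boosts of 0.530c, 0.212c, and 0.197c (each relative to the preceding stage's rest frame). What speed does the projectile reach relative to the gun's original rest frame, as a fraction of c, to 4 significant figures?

Compose boost 2: (0.212 + 0.530)/(1 + 0.212×0.530) = 0.7420/1.11236 = 0.667050
Compose boost 3: (0.197 + 0.667050)/(1 + 0.197×0.667050) = 0.864050/1.13141 = 0.7637

u ≈ 0.7637c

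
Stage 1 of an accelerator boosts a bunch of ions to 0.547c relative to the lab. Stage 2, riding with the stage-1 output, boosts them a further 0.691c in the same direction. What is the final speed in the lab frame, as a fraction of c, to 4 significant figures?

u ≈ 0.8984c

Compose boost 2: (0.691 + 0.547)/(1 + 0.691×0.547) = 1.238/1.37798 = 0.8984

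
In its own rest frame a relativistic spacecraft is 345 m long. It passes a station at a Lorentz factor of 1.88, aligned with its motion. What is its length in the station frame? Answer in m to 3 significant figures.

L ≈ 184 m

γ = 1.88 (given)
Length contraction: L = L₀/γ = 345/1.88 = 184 m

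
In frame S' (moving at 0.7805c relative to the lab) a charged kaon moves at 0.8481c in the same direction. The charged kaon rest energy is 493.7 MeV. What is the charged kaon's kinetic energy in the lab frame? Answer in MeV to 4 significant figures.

u_lab = (0.8481 + 0.7805)/(1 + 0.8481×0.7805) = 0.9799379
γ = 1/√(1 − 0.9799379²) = 5.01748
K = (γ − 1)m₀c² = (5.01748 − 1) × 493.7 = 4.01748 × 493.7 = 1983 MeV

K ≈ 1983 MeV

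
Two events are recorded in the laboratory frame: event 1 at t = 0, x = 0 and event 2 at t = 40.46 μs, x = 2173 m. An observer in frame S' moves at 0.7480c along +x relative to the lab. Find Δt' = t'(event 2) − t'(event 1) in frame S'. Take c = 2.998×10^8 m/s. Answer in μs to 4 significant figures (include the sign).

Δt' ≈ 52.79 μs

γ = 1/√(1 − 0.7480²) = 1.50671
Δt' = γ(Δt − vΔx/c²) = 1.50671 × (40.46 μs − 0.7480×2173 m / (2.998×10^8 m/s))
= 1.50671 × (35.0384 μs) = 52.79 μs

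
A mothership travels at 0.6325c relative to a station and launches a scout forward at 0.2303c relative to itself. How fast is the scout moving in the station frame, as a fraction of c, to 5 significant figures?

u ≈ 0.75310c

Compose boost 2: (0.2303 + 0.6325)/(1 + 0.2303×0.6325) = 0.86280/1.145665 = 0.75310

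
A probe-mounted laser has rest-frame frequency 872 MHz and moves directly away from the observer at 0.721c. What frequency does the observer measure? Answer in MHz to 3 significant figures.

f_obs ≈ 351 MHz

Relativistic Doppler: f_obs = f_src √((1−β)/(1+β))
= 872 × √(0.27900/1.7210) = 872 × 0.40264 = 351 MHz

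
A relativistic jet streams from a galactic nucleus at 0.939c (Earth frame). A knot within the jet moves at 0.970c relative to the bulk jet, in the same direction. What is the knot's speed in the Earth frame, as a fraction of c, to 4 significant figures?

Relativistic velocity addition: u = (u' + v)/(1 + u'v/c²)
= (0.970 + 0.939)/(1 + 0.970×0.939) = 1.909/1.91083 = 0.9990

u ≈ 0.9990c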